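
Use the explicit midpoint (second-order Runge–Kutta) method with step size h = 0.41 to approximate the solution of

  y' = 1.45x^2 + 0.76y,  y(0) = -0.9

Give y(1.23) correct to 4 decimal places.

-1.2045

Midpoint: k1 = f(x_n, y_n); k2 = f(x_n + h/2, y_n + (h/2)·k1); y_{n+1} = y_n + h·k2.
x=0.000000, y=-0.900000:
  k1 = f(0.000000, -0.900000) = -0.684000
  k2 = f(0.205000, -1.040220) = -0.729631
  y ← -0.900000 + 0.41·(-0.729631) = -1.199149
x=0.410000, y=-1.199149:
  k1 = f(0.410000, -1.199149) = -0.667608
  k2 = f(0.615000, -1.336008) = -0.466940
  y ← -1.199149 + 0.41·(-0.466940) = -1.390594
x=0.820000, y=-1.390594:
  k1 = f(0.820000, -1.390594) = -0.081872
  k2 = f(1.025000, -1.407378) = 0.453799
  y ← -1.390594 + 0.41·0.453799 = -1.204536
y(1.23) ≈ -1.2045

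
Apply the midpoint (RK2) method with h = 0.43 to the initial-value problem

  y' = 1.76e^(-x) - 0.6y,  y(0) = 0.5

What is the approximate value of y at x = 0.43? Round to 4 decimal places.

0.9004

Midpoint: k1 = f(x_n, y_n); k2 = f(x_n + h/2, y_n + (h/2)·k1); y_{n+1} = y_n + h·k2.
x=0.000000, y=0.500000:
  k1 = f(0.000000, 0.500000) = 1.460000
  k2 = f(0.215000, 0.813900) = 0.931173
  y ← 0.500000 + 0.43·0.931173 = 0.900404
y(0.43) ≈ 0.9004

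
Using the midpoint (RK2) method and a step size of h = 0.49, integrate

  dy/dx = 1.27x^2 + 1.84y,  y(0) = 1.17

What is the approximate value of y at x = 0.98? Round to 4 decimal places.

Midpoint: k1 = f(x_n, y_n); k2 = f(x_n + h/2, y_n + (h/2)·k1); y_{n+1} = y_n + h·k2.
x=0.000000, y=1.170000:
  k1 = f(0.000000, 1.170000) = 2.152800
  k2 = f(0.245000, 1.697436) = 3.199514
  y ← 1.170000 + 0.49·3.199514 = 2.737762
x=0.490000, y=2.737762:
  k1 = f(0.490000, 2.737762) = 5.342409
  k2 = f(0.735000, 4.046652) = 8.131925
  y ← 2.737762 + 0.49·8.131925 = 6.722405
y(0.98) ≈ 6.7224

6.7224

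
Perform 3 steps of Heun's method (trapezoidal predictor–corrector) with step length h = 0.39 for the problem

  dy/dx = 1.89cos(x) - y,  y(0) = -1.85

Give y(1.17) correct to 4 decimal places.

0.2949

Heun: k1 = f(x_n, y_n); k2 = f(x_n + h, y_n + h·k1); y_{n+1} = y_n + (h/2)·(k1 + k2).
x=0.000000, y=-1.850000:
  k1 = f(0.000000, -1.850000) = 3.740000
  k2 = f(0.390000, -0.391400) = 2.139478
  y ← -1.850000 + (0.39/2)·(3.740000 + 2.139478) = -0.703502
x=0.390000, y=-0.703502:
  k1 = f(0.390000, -0.703502) = 2.451580
  k2 = f(0.780000, 0.252614) = 1.091012
  y ← -0.703502 + (0.39/2)·(2.451580 + 1.091012) = -0.012696
x=0.780000, y=-0.012696:
  k1 = f(0.780000, -0.012696) = 1.356323
  k2 = f(1.170000, 0.516270) = 0.221117
  y ← -0.012696 + (0.39/2)·(1.356323 + 0.221117) = 0.294904
y(1.17) ≈ 0.2949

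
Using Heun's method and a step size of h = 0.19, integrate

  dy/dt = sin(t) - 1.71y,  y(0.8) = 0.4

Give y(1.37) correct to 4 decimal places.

0.4761

Heun: k1 = f(t_n, y_n); k2 = f(t_n + h, y_n + h·k1); y_{n+1} = y_n + (h/2)·(k1 + k2).
t=0.800000, y=0.400000:
  k1 = f(0.800000, 0.400000) = 0.033356
  k2 = f(0.990000, 0.406338) = 0.141189
  y ← 0.400000 + (0.19/2)·(0.033356 + 0.141189) = 0.416582
t=0.990000, y=0.416582:
  k1 = f(0.990000, 0.416582) = 0.123671
  k2 = f(1.180000, 0.440079) = 0.172070
  y ← 0.416582 + (0.19/2)·(0.123671 + 0.172070) = 0.444677
t=1.180000, y=0.444677:
  k1 = f(1.180000, 0.444677) = 0.164208
  k2 = f(1.370000, 0.475877) = 0.166159
  y ← 0.444677 + (0.19/2)·(0.164208 + 0.166159) = 0.476062
y(1.37) ≈ 0.4761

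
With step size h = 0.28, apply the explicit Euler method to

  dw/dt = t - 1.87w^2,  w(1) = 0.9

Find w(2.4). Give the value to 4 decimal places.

1.0704

Euler: w_{n+1} = w_n + h·f(t_n, w_n).
t=1.000000, w=0.900000: f=-0.514700 → w ← 0.900000 + 0.28·(-0.514700) = 0.755884
t=1.280000, w=0.755884: f=0.211556 → w ← 0.755884 + 0.28·0.211556 = 0.815120
t=1.560000, w=0.815120: f=0.317535 → w ← 0.815120 + 0.28·0.317535 = 0.904029
t=1.840000, w=0.904029: f=0.311707 → w ← 0.904029 + 0.28·0.311707 = 0.991307
t=2.120000, w=0.991307: f=0.282370 → w ← 0.991307 + 0.28·0.282370 = 1.070371
w(2.4) ≈ 1.0704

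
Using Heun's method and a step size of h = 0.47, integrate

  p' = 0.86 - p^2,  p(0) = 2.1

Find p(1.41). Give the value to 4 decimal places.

1.0498

Heun: k1 = f(t_n, p_n); k2 = f(t_n + h, p_n + h·k1); p_{n+1} = p_n + (h/2)·(k1 + k2).
t=0.000000, p=2.100000:
  k1 = f(0.000000, 2.100000) = -3.550000
  k2 = f(0.470000, 0.431500) = 0.673808
  p ← 2.100000 + (0.47/2)·(-3.550000 + 0.673808) = 1.424095
t=0.470000, p=1.424095:
  k1 = f(0.470000, 1.424095) = -1.168046
  k2 = f(0.940000, 0.875113) = 0.094177
  p ← 1.424095 + (0.47/2)·(-1.168046 + 0.094177) = 1.171736
t=0.940000, p=1.171736:
  k1 = f(0.940000, 1.171736) = -0.512964
  k2 = f(1.410000, 0.930642) = -0.006095
  p ← 1.171736 + (0.47/2)·(-0.512964 + (-0.006095)) = 1.049757
p(1.41) ≈ 1.0498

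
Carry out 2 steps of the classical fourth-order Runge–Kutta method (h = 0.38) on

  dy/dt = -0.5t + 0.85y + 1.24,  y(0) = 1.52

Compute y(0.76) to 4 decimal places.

4.0430

RK4: k1 = f(t_n, y_n); k2 = f(t_n + h/2, y_n + (h/2)·k1); k3 = f(t_n + h/2, y_n + (h/2)·k2); k4 = f(t_n + h, y_n + h·k3); y_{n+1} = y_n + (h/6)·(k1 + 2k2 + 2k3 + k4).
t=0.000000, y=1.520000:
  k1 = f(0.000000, 1.520000) = 2.532000
  k2 = f(0.190000, 2.001080) = 2.845918
  k3 = f(0.190000, 2.060724) = 2.896616
  k4 = f(0.380000, 2.620714) = 3.277607
  y ← 1.520000 + (0.38/6)·(k1 + 2k2 + 2k3 + k4) = 2.615329
t=0.380000, y=2.615329:
  k1 = f(0.380000, 2.615329) = 3.273030
  k2 = f(0.570000, 3.237205) = 3.706624
  k3 = f(0.570000, 3.319588) = 3.776650
  k4 = f(0.760000, 4.050456) = 4.302888
  y ← 2.615329 + (0.38/6)·(k1 + 2k2 + 2k3 + k4) = 4.043019
y(0.76) ≈ 4.0430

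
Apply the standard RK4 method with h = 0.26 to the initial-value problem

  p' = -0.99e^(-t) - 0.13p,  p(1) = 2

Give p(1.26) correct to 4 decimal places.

1.8516

RK4: k1 = f(t_n, p_n); k2 = f(t_n + h/2, p_n + (h/2)·k1); k3 = f(t_n + h/2, p_n + (h/2)·k2); k4 = f(t_n + h, p_n + h·k3); p_{n+1} = p_n + (h/6)·(k1 + 2k2 + 2k3 + k4).
t=1.000000, p=2.000000:
  k1 = f(1.000000, 2.000000) = -0.624201
  k2 = f(1.130000, 1.918854) = -0.569254
  k3 = f(1.130000, 1.925997) = -0.570183
  k4 = f(1.260000, 1.851753) = -0.521545
  p ← 2.000000 + (0.26/6)·(k1 + 2k2 + 2k3 + k4) = 1.851600
p(1.26) ≈ 1.8516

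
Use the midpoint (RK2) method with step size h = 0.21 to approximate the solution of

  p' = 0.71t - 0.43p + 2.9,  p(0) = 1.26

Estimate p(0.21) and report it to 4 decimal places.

1.7485

Midpoint: k1 = f(t_n, p_n); k2 = f(t_n + h/2, p_n + (h/2)·k1); p_{n+1} = p_n + h·k2.
t=0.000000, p=1.260000:
  k1 = f(0.000000, 1.260000) = 2.358200
  k2 = f(0.105000, 1.507611) = 2.326277
  p ← 1.260000 + 0.21·2.326277 = 1.748518
p(0.21) ≈ 1.7485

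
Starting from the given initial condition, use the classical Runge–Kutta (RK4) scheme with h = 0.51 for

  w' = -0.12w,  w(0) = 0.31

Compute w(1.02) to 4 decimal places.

RK4: k1 = f(t_n, w_n); k2 = f(t_n + h/2, w_n + (h/2)·k1); k3 = f(t_n + h/2, w_n + (h/2)·k2); k4 = f(t_n + h, w_n + h·k3); w_{n+1} = w_n + (h/6)·(k1 + 2k2 + 2k3 + k4).
t=0.000000, w=0.310000:
  k1 = f(0.000000, 0.310000) = -0.037200
  k2 = f(0.255000, 0.300514) = -0.036062
  k3 = f(0.255000, 0.300804) = -0.036097
  k4 = f(0.510000, 0.291591) = -0.034991
  w ← 0.310000 + (0.51/6)·(k1 + 2k2 + 2k3 + k4) = 0.291597
t=0.510000, w=0.291597:
  k1 = f(0.510000, 0.291597) = -0.034992
  k2 = f(0.765000, 0.282674) = -0.033921
  k3 = f(0.765000, 0.282947) = -0.033954
  k4 = f(1.020000, 0.274281) = -0.032914
  w ← 0.291597 + (0.51/6)·(k1 + 2k2 + 2k3 + k4) = 0.274286
w(1.02) ≈ 0.2743

0.2743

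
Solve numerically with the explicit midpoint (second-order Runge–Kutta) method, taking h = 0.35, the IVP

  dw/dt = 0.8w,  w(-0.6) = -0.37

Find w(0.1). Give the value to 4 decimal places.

Midpoint: k1 = f(t_n, w_n); k2 = f(t_n + h/2, w_n + (h/2)·k1); w_{n+1} = w_n + h·k2.
t=-0.600000, w=-0.370000:
  k1 = f(-0.600000, -0.370000) = -0.296000
  k2 = f(-0.425000, -0.421800) = -0.337440
  w ← -0.370000 + 0.35·(-0.337440) = -0.488104
t=-0.250000, w=-0.488104:
  k1 = f(-0.250000, -0.488104) = -0.390483
  k2 = f(-0.075000, -0.556439) = -0.445151
  w ← -0.488104 + 0.35·(-0.445151) = -0.643907
w(0.1) ≈ -0.6439

-0.6439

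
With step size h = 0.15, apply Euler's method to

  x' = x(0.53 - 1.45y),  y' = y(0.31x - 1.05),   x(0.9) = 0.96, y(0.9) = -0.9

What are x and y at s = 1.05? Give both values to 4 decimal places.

1.2242, -0.7984

Euler on (x,y): x_{n+1} = x_n + h·x', y_{n+1} = y_n + h·y'.
0.900000: (0.960000, -0.900000); f=(1.761600, 0.677160) → (1.224240, -0.798426)
(x(1.05), y(1.05)) ≈ (1.2242, -0.7984)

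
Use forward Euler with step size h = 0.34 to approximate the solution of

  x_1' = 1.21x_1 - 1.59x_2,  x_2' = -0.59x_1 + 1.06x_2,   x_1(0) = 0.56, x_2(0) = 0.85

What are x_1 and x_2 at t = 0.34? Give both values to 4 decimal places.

0.3309, 1.0440

Euler on (x_1,x_2): x_1_{n+1} = x_1_n + h·x_1', x_2_{n+1} = x_2_n + h·x_2'.
0.000000: (0.560000, 0.850000); f=(-0.673900, 0.570600) → (0.330874, 1.044004)
(x_1(0.34), x_2(0.34)) ≈ (0.3309, 1.0440)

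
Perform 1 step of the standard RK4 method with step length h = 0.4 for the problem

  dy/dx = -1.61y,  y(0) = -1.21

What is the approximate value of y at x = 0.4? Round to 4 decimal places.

RK4: k1 = f(x_n, y_n); k2 = f(x_n + h/2, y_n + (h/2)·k1); k3 = f(x_n + h/2, y_n + (h/2)·k2); k4 = f(x_n + h, y_n + h·k3); y_{n+1} = y_n + (h/6)·(k1 + 2k2 + 2k3 + k4).
x=0.000000, y=-1.210000:
  k1 = f(0.000000, -1.210000) = 1.948100
  k2 = f(0.200000, -0.820380) = 1.320812
  k3 = f(0.200000, -0.945838) = 1.522799
  k4 = f(0.400000, -0.600881) = 0.967418
  y ← -1.210000 + (0.4/6)·(k1 + 2k2 + 2k3 + k4) = -0.636484
y(0.4) ≈ -0.6365

-0.6365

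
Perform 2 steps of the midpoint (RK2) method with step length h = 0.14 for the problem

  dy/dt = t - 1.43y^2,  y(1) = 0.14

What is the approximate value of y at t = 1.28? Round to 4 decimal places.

Midpoint: k1 = f(t_n, y_n); k2 = f(t_n + h/2, y_n + (h/2)·k1); y_{n+1} = y_n + h·k2.
t=1.000000, y=0.140000:
  k1 = f(1.000000, 0.140000) = 0.971972
  k2 = f(1.070000, 0.208038) = 1.008110
  y ← 0.140000 + 0.14·1.008110 = 0.281135
t=1.140000, y=0.281135:
  k1 = f(1.140000, 0.281135) = 1.026977
  k2 = f(1.210000, 0.353024) = 1.031785
  y ← 0.281135 + 0.14·1.031785 = 0.425585
y(1.28) ≈ 0.4256

0.4256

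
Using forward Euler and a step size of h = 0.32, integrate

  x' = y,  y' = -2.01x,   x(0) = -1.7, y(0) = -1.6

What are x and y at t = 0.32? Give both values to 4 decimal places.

Euler on (x,y): x_{n+1} = x_n + h·x', y_{n+1} = y_n + h·y'.
0.000000: (-1.700000, -1.600000); f=(-1.600000, 3.417000) → (-2.212000, -0.506560)
(x(0.32), y(0.32)) ≈ (-2.2120, -0.5066)

-2.2120, -0.5066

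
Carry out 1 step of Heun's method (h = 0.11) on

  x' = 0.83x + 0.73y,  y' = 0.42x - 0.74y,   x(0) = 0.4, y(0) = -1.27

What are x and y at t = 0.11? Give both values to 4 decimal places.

Heun on (x,y): k1 = f(t_n, state_n); k2 = f(t_n + h, state_n + h·k1); state_{n+1} = state_n + (h/2)·(k1 + k2).
0.000000: (0.400000, -1.270000)
  k1 = (-0.595100, 1.107800)
  predictor → (0.334539, -1.148142)
  k2 = (-0.560476, 0.990131)
  → (0.336443, -1.154614)
(x(0.11), y(0.11)) ≈ (0.3364, -1.1546)

0.3364, -1.1546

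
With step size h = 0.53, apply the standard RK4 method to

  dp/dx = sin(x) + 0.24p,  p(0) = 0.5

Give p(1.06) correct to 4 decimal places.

1.2041

RK4: k1 = f(x_n, p_n); k2 = f(x_n + h/2, p_n + (h/2)·k1); k3 = f(x_n + h/2, p_n + (h/2)·k2); k4 = f(x_n + h, p_n + h·k3); p_{n+1} = p_n + (h/6)·(k1 + 2k2 + 2k3 + k4).
x=0.000000, p=0.500000:
  k1 = f(0.000000, 0.500000) = 0.120000
  k2 = f(0.265000, 0.531800) = 0.389541
  k3 = f(0.265000, 0.603228) = 0.406684
  k4 = f(0.530000, 0.715543) = 0.677264
  p ← 0.500000 + (0.53/6)·(k1 + 2k2 + 2k3 + k4) = 0.711091
x=0.530000, p=0.711091:
  k1 = f(0.530000, 0.711091) = 0.676195
  k2 = f(0.795000, 0.890283) = 0.927532
  k3 = f(0.795000, 0.956887) = 0.943517
  k4 = f(1.060000, 1.211155) = 1.163033
  p ← 0.711091 + (0.53/6)·(k1 + 2k2 + 2k3 + k4) = 1.204108
p(1.06) ≈ 1.2041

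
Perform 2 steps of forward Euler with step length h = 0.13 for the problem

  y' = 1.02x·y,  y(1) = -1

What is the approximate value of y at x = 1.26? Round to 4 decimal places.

-1.3023

Euler: y_{n+1} = y_n + h·f(x_n, y_n).
x=1.000000, y=-1.000000: f=-1.020000 → y ← -1.000000 + 0.13·(-1.020000) = -1.132600
x=1.130000, y=-1.132600: f=-1.305435 → y ← -1.132600 + 0.13·(-1.305435) = -1.302307
y(1.26) ≈ -1.3023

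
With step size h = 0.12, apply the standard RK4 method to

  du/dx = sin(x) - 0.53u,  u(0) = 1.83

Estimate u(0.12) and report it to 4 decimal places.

1.7243

RK4: k1 = f(x_n, u_n); k2 = f(x_n + h/2, u_n + (h/2)·k1); k3 = f(x_n + h/2, u_n + (h/2)·k2); k4 = f(x_n + h, u_n + h·k3); u_{n+1} = u_n + (h/6)·(k1 + 2k2 + 2k3 + k4).
x=0.000000, u=1.830000:
  k1 = f(0.000000, 1.830000) = -0.969900
  k2 = f(0.060000, 1.771806) = -0.879093
  k3 = f(0.060000, 1.777254) = -0.881981
  k4 = f(0.120000, 1.724162) = -0.794094
  u ← 1.830000 + (0.12/6)·(k1 + 2k2 + 2k3 + k4) = 1.724277
u(0.12) ≈ 1.7243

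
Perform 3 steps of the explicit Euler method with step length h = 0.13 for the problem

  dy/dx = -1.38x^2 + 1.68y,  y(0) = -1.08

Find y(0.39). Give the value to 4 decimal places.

Euler: y_{n+1} = y_n + h·f(x_n, y_n).
x=0.000000, y=-1.080000: f=-1.814400 → y ← -1.080000 + 0.13·(-1.814400) = -1.315872
x=0.130000, y=-1.315872: f=-2.233987 → y ← -1.315872 + 0.13·(-2.233987) = -1.606290
x=0.260000, y=-1.606290: f=-2.791856 → y ← -1.606290 + 0.13·(-2.791856) = -1.969232
y(0.39) ≈ -1.9692

-1.9692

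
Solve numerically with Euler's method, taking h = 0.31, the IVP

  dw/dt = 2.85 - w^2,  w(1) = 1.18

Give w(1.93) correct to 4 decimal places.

1.6881

Euler: w_{n+1} = w_n + h·f(t_n, w_n).
t=1.000000, w=1.180000: f=1.457600 → w ← 1.180000 + 0.31·1.457600 = 1.631856
t=1.310000, w=1.631856: f=0.187046 → w ← 1.631856 + 0.31·0.187046 = 1.689840
t=1.620000, w=1.689840: f=-0.005560 → w ← 1.689840 + 0.31·(-0.005560) = 1.688117
w(1.93) ≈ 1.6881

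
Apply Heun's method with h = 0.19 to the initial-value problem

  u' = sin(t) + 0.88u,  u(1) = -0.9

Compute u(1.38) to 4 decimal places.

-0.8451

Heun: k1 = f(t_n, u_n); k2 = f(t_n + h, u_n + h·k1); u_{n+1} = u_n + (h/2)·(k1 + k2).
t=1.000000, u=-0.900000:
  k1 = f(1.000000, -0.900000) = 0.049471
  k2 = f(1.190000, -0.890601) = 0.144641
  u ← -0.900000 + (0.19/2)·(0.049471 + 0.144641) = -0.881559
t=1.190000, u=-0.881559:
  k1 = f(1.190000, -0.881559) = 0.152597
  k2 = f(1.380000, -0.852566) = 0.231595
  u ← -0.881559 + (0.19/2)·(0.152597 + 0.231595) = -0.845061
u(1.38) ≈ -0.8451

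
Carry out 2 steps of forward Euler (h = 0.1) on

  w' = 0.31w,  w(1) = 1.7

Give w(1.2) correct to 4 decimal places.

1.8070

Euler: w_{n+1} = w_n + h·f(x_n, w_n).
x=1.000000, w=1.700000: f=0.527000 → w ← 1.700000 + 0.1·0.527000 = 1.752700
x=1.100000, w=1.752700: f=0.543337 → w ← 1.752700 + 0.1·0.543337 = 1.807034
w(1.2) ≈ 1.8070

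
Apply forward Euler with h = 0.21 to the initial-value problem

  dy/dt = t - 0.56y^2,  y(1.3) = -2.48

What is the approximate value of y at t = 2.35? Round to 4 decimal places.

-12.6206

Euler: y_{n+1} = y_n + h·f(t_n, y_n).
t=1.300000, y=-2.480000: f=-2.144224 → y ← -2.480000 + 0.21·(-2.144224) = -2.930287
t=1.510000, y=-2.930287: f=-3.298486 → y ← -2.930287 + 0.21·(-3.298486) = -3.622969
t=1.720000, y=-3.622969: f=-5.630507 → y ← -3.622969 + 0.21·(-5.630507) = -4.805376
t=1.930000, y=-4.805376: f=-11.001315 → y ← -4.805376 + 0.21·(-11.001315) = -7.115652
t=2.140000, y=-7.115652: f=-26.214200 → y ← -7.115652 + 0.21·(-26.214200) = -12.620634
y(2.35) ≈ -12.6206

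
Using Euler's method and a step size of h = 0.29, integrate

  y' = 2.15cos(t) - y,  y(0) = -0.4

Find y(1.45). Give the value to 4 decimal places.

1.0975

Euler: y_{n+1} = y_n + h·f(t_n, y_n).
t=0.000000, y=-0.400000: f=2.550000 → y ← -0.400000 + 0.29·2.550000 = 0.339500
t=0.290000, y=0.339500: f=1.720724 → y ← 0.339500 + 0.29·1.720724 = 0.838510
t=0.580000, y=0.838510: f=0.959885 → y ← 0.838510 + 0.29·0.959885 = 1.116877
t=0.870000, y=1.116877: f=0.269500 → y ← 1.116877 + 0.29·0.269500 = 1.195032
t=1.160000, y=1.195032: f=-0.336452 → y ← 1.195032 + 0.29·(-0.336452) = 1.097461
y(1.45) ≈ 1.0975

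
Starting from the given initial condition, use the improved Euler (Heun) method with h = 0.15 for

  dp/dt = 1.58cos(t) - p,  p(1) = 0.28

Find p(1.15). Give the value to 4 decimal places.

Heun: k1 = f(t_n, p_n); k2 = f(t_n + h, p_n + h·k1); p_{n+1} = p_n + (h/2)·(k1 + k2).
t=1.000000, p=0.280000:
  k1 = f(1.000000, 0.280000) = 0.573678
  k2 = f(1.150000, 0.366052) = 0.279359
  p ← 0.280000 + (0.15/2)·(0.573678 + 0.279359) = 0.343978
p(1.15) ≈ 0.3440

0.3440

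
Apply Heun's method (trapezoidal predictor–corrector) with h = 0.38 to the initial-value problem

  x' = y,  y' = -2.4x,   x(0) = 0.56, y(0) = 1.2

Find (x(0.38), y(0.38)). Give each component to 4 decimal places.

0.9190, 0.4813

Heun on (x,y): k1 = f(s_n, state_n); k2 = f(s_n + h, state_n + h·k1); state_{n+1} = state_n + (h/2)·(k1 + k2).
0.000000: (0.560000, 1.200000)
  k1 = (1.200000, -1.344000)
  predictor → (1.016000, 0.689280)
  k2 = (0.689280, -2.438400)
  → (0.918963, 0.481344)
(x(0.38), y(0.38)) ≈ (0.9190, 0.4813)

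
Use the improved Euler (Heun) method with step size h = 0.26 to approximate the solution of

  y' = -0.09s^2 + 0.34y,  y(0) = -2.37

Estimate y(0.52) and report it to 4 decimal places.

Heun: k1 = f(s_n, y_n); k2 = f(s_n + h, y_n + h·k1); y_{n+1} = y_n + (h/2)·(k1 + k2).
s=0.000000, y=-2.370000:
  k1 = f(0.000000, -2.370000) = -0.805800
  k2 = f(0.260000, -2.579508) = -0.883117
  y ← -2.370000 + (0.26/2)·(-0.805800 + (-0.883117)) = -2.589559
s=0.260000, y=-2.589559:
  k1 = f(0.260000, -2.589559) = -0.886534
  k2 = f(0.520000, -2.820058) = -0.983156
  y ← -2.589559 + (0.26/2)·(-0.886534 + (-0.983156)) = -2.832619
y(0.52) ≈ -2.8326

-2.8326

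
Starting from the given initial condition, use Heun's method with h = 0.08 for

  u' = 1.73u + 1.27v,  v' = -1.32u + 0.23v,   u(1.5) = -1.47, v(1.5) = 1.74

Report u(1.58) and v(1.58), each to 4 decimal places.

-1.4890, 1.9304

Heun on (u,v): k1 = f(s_n, state_n); k2 = f(s_n + h, state_n + h·k1); state_{n+1} = state_n + (h/2)·(k1 + k2).
1.500000: (-1.470000, 1.740000)
  k1 = (-0.333300, 2.340600)
  predictor → (-1.496664, 1.927248)
  k2 = (-0.141624, 2.418864)
  → (-1.488997, 1.930379)
(u(1.58), v(1.58)) ≈ (-1.4890, 1.9304)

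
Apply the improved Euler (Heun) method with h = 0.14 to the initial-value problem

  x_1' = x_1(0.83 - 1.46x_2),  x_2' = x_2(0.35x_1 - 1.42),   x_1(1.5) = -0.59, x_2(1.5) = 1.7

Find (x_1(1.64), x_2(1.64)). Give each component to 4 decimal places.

Heun on (x_1,x_2): k1 = f(s_n, state_n); k2 = f(s_n + h, state_n + h·k1); state_{n+1} = state_n + (h/2)·(k1 + k2).
1.500000: (-0.590000, 1.700000)
  k1 = (0.974680, -2.765050)
  predictor → (-0.453545, 1.312893)
  k2 = (0.492923, -2.072718)
  → (-0.487268, 1.361356)
(x_1(1.64), x_2(1.64)) ≈ (-0.4873, 1.3614)

-0.4873, 1.3614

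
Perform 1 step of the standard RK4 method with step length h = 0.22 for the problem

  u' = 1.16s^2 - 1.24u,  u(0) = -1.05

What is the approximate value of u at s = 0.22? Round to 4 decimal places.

-0.7955

RK4: k1 = f(s_n, u_n); k2 = f(s_n + h/2, u_n + (h/2)·k1); k3 = f(s_n + h/2, u_n + (h/2)·k2); k4 = f(s_n + h, u_n + h·k3); u_{n+1} = u_n + (h/6)·(k1 + 2k2 + 2k3 + k4).
s=0.000000, u=-1.050000:
  k1 = f(0.000000, -1.050000) = 1.302000
  k2 = f(0.110000, -0.906780) = 1.138443
  k3 = f(0.110000, -0.924771) = 1.160752
  k4 = f(0.220000, -0.794634) = 1.041491
  u ← -1.050000 + (0.22/6)·(k1 + 2k2 + 2k3 + k4) = -0.795464
u(0.22) ≈ -0.7955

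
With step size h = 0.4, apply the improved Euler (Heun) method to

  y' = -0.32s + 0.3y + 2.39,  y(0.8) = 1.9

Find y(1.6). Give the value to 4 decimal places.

4.2301

Heun: k1 = f(s_n, y_n); k2 = f(s_n + h, y_n + h·k1); y_{n+1} = y_n + (h/2)·(k1 + k2).
s=0.800000, y=1.900000:
  k1 = f(0.800000, 1.900000) = 2.704000
  k2 = f(1.200000, 2.981600) = 2.900480
  y ← 1.900000 + (0.4/2)·(2.704000 + 2.900480) = 3.020896
s=1.200000, y=3.020896:
  k1 = f(1.200000, 3.020896) = 2.912269
  k2 = f(1.600000, 4.185804) = 3.133741
  y ← 3.020896 + (0.4/2)·(2.912269 + 3.133741) = 4.230098
y(1.6) ≈ 4.2301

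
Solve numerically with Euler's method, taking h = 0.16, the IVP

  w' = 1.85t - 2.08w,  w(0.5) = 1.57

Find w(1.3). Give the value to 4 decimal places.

Euler: w_{n+1} = w_n + h·f(t_n, w_n).
t=0.500000, w=1.570000: f=-2.340600 → w ← 1.570000 + 0.16·(-2.340600) = 1.195504
t=0.660000, w=1.195504: f=-1.265648 → w ← 1.195504 + 0.16·(-1.265648) = 0.993000
t=0.820000, w=0.993000: f=-0.548441 → w ← 0.993000 + 0.16·(-0.548441) = 0.905250
t=0.980000, w=0.905250: f=-0.069920 → w ← 0.905250 + 0.16·(-0.069920) = 0.894063
t=1.140000, w=0.894063: f=0.249350 → w ← 0.894063 + 0.16·0.249350 = 0.933959
w(1.3) ≈ 0.9340

0.9340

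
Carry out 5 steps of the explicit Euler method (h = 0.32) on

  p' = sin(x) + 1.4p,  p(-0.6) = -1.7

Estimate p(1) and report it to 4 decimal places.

-11.4931

Euler: p_{n+1} = p_n + h·f(x_n, p_n).
x=-0.600000, p=-1.700000: f=-2.944642 → p ← -1.700000 + 0.32·(-2.944642) = -2.642286
x=-0.280000, p=-2.642286: f=-3.975555 → p ← -2.642286 + 0.32·(-3.975555) = -3.914463
x=0.040000, p=-3.914463: f=-5.440259 → p ← -3.914463 + 0.32·(-5.440259) = -5.655346
x=0.360000, p=-5.655346: f=-7.565211 → p ← -5.655346 + 0.32·(-7.565211) = -8.076214
x=0.680000, p=-8.076214: f=-10.677906 → p ← -8.076214 + 0.32·(-10.677906) = -11.493144
p(1) ≈ -11.4931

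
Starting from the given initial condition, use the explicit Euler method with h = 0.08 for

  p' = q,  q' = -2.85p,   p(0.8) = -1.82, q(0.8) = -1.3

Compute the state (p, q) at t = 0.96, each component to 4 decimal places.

-1.9948, -0.4464

Euler on (p,q): p_{n+1} = p_n + h·p', q_{n+1} = q_n + h·q'.
0.800000: (-1.820000, -1.300000); f=(-1.300000, 5.187000) → (-1.924000, -0.885040)
0.880000: (-1.924000, -0.885040); f=(-0.885040, 5.483400) → (-1.994803, -0.446368)
(p(0.96), q(0.96)) ≈ (-1.9948, -0.4464)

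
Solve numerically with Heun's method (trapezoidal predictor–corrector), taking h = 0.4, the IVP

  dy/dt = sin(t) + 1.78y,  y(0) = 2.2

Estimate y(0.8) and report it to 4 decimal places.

Heun: k1 = f(t_n, y_n); k2 = f(t_n + h, y_n + h·k1); y_{n+1} = y_n + (h/2)·(k1 + k2).
t=0.000000, y=2.200000:
  k1 = f(0.000000, 2.200000) = 3.916000
  k2 = f(0.400000, 3.766400) = 7.093610
  y ← 2.200000 + (0.4/2)·(3.916000 + 7.093610) = 4.401922
t=0.400000, y=4.401922:
  k1 = f(0.400000, 4.401922) = 8.224840
  k2 = f(0.800000, 7.691858) = 14.408863
  y ← 4.401922 + (0.4/2)·(8.224840 + 14.408863) = 8.928663
y(0.8) ≈ 8.9287

8.9287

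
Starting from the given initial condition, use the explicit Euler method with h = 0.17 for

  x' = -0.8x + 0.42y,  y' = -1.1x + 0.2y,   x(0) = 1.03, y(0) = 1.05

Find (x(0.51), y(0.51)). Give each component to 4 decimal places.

Euler on (x,y): x_{n+1} = x_n + h·x', y_{n+1} = y_n + h·y'.
0.000000: (1.030000, 1.050000); f=(-0.383000, -0.923000) → (0.964890, 0.893090)
0.170000: (0.964890, 0.893090); f=(-0.396814, -0.882761) → (0.897432, 0.743021)
0.340000: (0.897432, 0.743021); f=(-0.405877, -0.838571) → (0.828433, 0.600464)
(x(0.51), y(0.51)) ≈ (0.8284, 0.6005)

0.8284, 0.6005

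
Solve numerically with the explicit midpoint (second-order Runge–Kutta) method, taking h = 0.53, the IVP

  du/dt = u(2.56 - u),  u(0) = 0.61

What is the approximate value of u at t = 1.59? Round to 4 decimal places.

Midpoint: k1 = f(t_n, u_n); k2 = f(t_n + h/2, u_n + (h/2)·k1); u_{n+1} = u_n + h·k2.
t=0.000000, u=0.610000:
  k1 = f(0.000000, 0.610000) = 1.189500
  k2 = f(0.265000, 0.925218) = 1.512529
  u ← 0.610000 + 0.53·1.512529 = 1.411641
t=0.530000, u=1.411641:
  k1 = f(0.530000, 1.411641) = 1.621071
  k2 = f(0.795000, 1.841224) = 1.323427
  u ← 1.411641 + 0.53·1.323427 = 2.113057
t=1.060000, u=2.113057:
  k1 = f(1.060000, 2.113057) = 0.944416
  k2 = f(1.325000, 2.363327) = 0.464802
  u ← 2.113057 + 0.53·0.464802 = 2.359402
u(1.59) ≈ 2.3594

2.3594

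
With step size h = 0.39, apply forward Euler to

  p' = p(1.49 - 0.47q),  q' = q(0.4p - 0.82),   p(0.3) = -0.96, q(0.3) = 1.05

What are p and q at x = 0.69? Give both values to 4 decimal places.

-1.3331, 0.5570

Euler on (p,q): p_{n+1} = p_n + h·p', q_{n+1} = q_n + h·q'.
0.300000: (-0.960000, 1.050000); f=(-0.956640, -1.264200) → (-1.333090, 0.556962)
(p(0.69), q(0.69)) ≈ (-1.3331, 0.5570)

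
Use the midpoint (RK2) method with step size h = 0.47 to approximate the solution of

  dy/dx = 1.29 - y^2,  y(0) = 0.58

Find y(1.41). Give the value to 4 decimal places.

1.0777

Midpoint: k1 = f(x_n, y_n); k2 = f(x_n + h/2, y_n + (h/2)·k1); y_{n+1} = y_n + h·k2.
x=0.000000, y=0.580000:
  k1 = f(0.000000, 0.580000) = 0.953600
  k2 = f(0.235000, 0.804096) = 0.643430
  y ← 0.580000 + 0.47·0.643430 = 0.882412
x=0.470000, y=0.882412:
  k1 = f(0.470000, 0.882412) = 0.511349
  k2 = f(0.705000, 1.002579) = 0.284835
  y ← 0.882412 + 0.47·0.284835 = 1.016285
x=0.940000, y=1.016285:
  k1 = f(0.940000, 1.016285) = 0.257166
  k2 = f(1.175000, 1.076718) = 0.130677
  y ← 1.016285 + 0.47·0.130677 = 1.077703
y(1.41) ≈ 1.0777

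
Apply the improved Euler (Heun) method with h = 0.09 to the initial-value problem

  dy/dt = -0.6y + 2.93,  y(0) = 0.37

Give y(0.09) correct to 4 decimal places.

Heun: k1 = f(t_n, y_n); k2 = f(t_n + h, y_n + h·k1); y_{n+1} = y_n + (h/2)·(k1 + k2).
t=0.000000, y=0.370000:
  k1 = f(0.000000, 0.370000) = 2.708000
  k2 = f(0.090000, 0.613720) = 2.561768
  y ← 0.370000 + (0.09/2)·(2.708000 + 2.561768) = 0.607140
y(0.09) ≈ 0.6071

0.6071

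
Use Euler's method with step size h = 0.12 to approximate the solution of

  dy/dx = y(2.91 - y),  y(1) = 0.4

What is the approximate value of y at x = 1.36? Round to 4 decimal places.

0.8498

Euler: y_{n+1} = y_n + h·f(x_n, y_n).
x=1.000000, y=0.400000: f=1.004000 → y ← 0.400000 + 0.12·1.004000 = 0.520480
x=1.120000, y=0.520480: f=1.243697 → y ← 0.520480 + 0.12·1.243697 = 0.669724
x=1.240000, y=0.669724: f=1.500366 → y ← 0.669724 + 0.12·1.500366 = 0.849768
y(1.36) ≈ 0.8498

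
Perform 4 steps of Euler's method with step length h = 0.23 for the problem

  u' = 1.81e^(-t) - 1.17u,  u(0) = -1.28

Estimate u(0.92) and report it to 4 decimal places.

0.3748

Euler: u_{n+1} = u_n + h·f(t_n, u_n).
t=0.000000, u=-1.280000: f=3.307600 → u ← -1.280000 + 0.23·3.307600 = -0.519252
t=0.230000, u=-0.519252: f=2.045631 → u ← -0.519252 + 0.23·2.045631 = -0.048757
t=0.460000, u=-0.048757: f=1.199669 → u ← -0.048757 + 0.23·1.199669 = 0.227167
t=0.690000, u=0.227167: f=0.642067 → u ← 0.227167 + 0.23·0.642067 = 0.374842
u(0.92) ≈ 0.3748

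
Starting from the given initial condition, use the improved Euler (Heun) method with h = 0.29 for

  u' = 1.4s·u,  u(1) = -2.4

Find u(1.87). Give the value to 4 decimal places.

-12.8319

Heun: k1 = f(s_n, u_n); k2 = f(s_n + h, u_n + h·k1); u_{n+1} = u_n + (h/2)·(k1 + k2).
s=1.000000, u=-2.400000:
  k1 = f(1.000000, -2.400000) = -3.360000
  k2 = f(1.290000, -3.374400) = -6.094166
  u ← -2.400000 + (0.29/2)·(-3.360000 + (-6.094166)) = -3.770854
s=1.290000, u=-3.770854:
  k1 = f(1.290000, -3.770854) = -6.810163
  k2 = f(1.580000, -5.745801) = -12.709712
  u ← -3.770854 + (0.29/2)·(-6.810163 + (-12.709712)) = -6.601236
s=1.580000, u=-6.601236:
  k1 = f(1.580000, -6.601236) = -14.601934
  k2 = f(1.870000, -10.835797) = -28.368116
  u ← -6.601236 + (0.29/2)·(-14.601934 + (-28.368116)) = -12.831893
u(1.87) ≈ -12.8319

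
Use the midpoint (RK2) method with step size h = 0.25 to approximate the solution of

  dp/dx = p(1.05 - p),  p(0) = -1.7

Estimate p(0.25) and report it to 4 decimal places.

-3.6042

Midpoint: k1 = f(x_n, p_n); k2 = f(x_n + h/2, p_n + (h/2)·k1); p_{n+1} = p_n + h·k2.
x=0.000000, p=-1.700000:
  k1 = f(0.000000, -1.700000) = -4.675000
  k2 = f(0.125000, -2.284375) = -7.616963
  p ← -1.700000 + 0.25·(-7.616963) = -3.604241
p(0.25) ≈ -3.6042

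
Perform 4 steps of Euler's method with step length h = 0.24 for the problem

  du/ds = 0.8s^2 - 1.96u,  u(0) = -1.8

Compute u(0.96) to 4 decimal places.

-0.0155

Euler: u_{n+1} = u_n + h·f(s_n, u_n).
s=0.000000, u=-1.800000: f=3.528000 → u ← -1.800000 + 0.24·3.528000 = -0.953280
s=0.240000, u=-0.953280: f=1.914509 → u ← -0.953280 + 0.24·1.914509 = -0.493798
s=0.480000, u=-0.493798: f=1.152164 → u ← -0.493798 + 0.24·1.152164 = -0.217279
s=0.720000, u=-0.217279: f=0.840586 → u ← -0.217279 + 0.24·0.840586 = -0.015538
u(0.96) ≈ -0.0155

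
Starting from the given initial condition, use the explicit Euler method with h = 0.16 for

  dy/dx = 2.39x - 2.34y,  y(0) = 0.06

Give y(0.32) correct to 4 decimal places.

Euler: y_{n+1} = y_n + h·f(x_n, y_n).
x=0.000000, y=0.060000: f=-0.140400 → y ← 0.060000 + 0.16·(-0.140400) = 0.037536
x=0.160000, y=0.037536: f=0.294566 → y ← 0.037536 + 0.16·0.294566 = 0.084667
y(0.32) ≈ 0.0847

0.0847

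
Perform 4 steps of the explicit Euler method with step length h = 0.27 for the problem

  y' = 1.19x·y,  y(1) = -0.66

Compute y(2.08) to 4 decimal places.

Euler: y_{n+1} = y_n + h·f(x_n, y_n).
x=1.000000, y=-0.660000: f=-0.785400 → y ← -0.660000 + 0.27·(-0.785400) = -0.872058
x=1.270000, y=-0.872058: f=-1.317941 → y ← -0.872058 + 0.27·(-1.317941) = -1.227902
x=1.540000, y=-1.227902: f=-2.250253 → y ← -1.227902 + 0.27·(-2.250253) = -1.835471
x=1.810000, y=-1.835471: f=-3.953420 → y ← -1.835471 + 0.27·(-3.953420) = -2.902894
y(2.08) ≈ -2.9029

-2.9029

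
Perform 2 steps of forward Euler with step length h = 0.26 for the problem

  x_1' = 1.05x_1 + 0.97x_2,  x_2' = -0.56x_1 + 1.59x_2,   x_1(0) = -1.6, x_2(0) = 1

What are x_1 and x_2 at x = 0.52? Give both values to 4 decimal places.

-1.8566, 2.5868

Euler on (x_1,x_2): x_1_{n+1} = x_1_n + h·x_1', x_2_{n+1} = x_2_n + h·x_2'.
0.000000: (-1.600000, 1.000000); f=(-0.710000, 2.486000) → (-1.784600, 1.646360)
0.260000: (-1.784600, 1.646360); f=(-0.276861, 3.617088) → (-1.856584, 2.586803)
(x_1(0.52), x_2(0.52)) ≈ (-1.8566, 2.5868)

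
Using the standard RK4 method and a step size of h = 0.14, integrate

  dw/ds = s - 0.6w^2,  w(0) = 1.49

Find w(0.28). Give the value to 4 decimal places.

1.2259

RK4: k1 = f(s_n, w_n); k2 = f(s_n + h/2, w_n + (h/2)·k1); k3 = f(s_n + h/2, w_n + (h/2)·k2); k4 = f(s_n + h, w_n + h·k3); w_{n+1} = w_n + (h/6)·(k1 + 2k2 + 2k3 + k4).
s=0.000000, w=1.490000:
  k1 = f(0.000000, 1.490000) = -1.332060
  k2 = f(0.070000, 1.396756) = -1.100556
  k3 = f(0.070000, 1.412961) = -1.127875
  k4 = f(0.140000, 1.332097) = -0.924690
  w ← 1.490000 + (0.14/6)·(k1 + 2k2 + 2k3 + k4) = 1.333349
s=0.140000, w=1.333349:
  k1 = f(0.140000, 1.333349) = -0.926692
  k2 = f(0.210000, 1.268481) = -0.755426
  k3 = f(0.210000, 1.280469) = -0.773761
  k4 = f(0.280000, 1.225023) = -0.620408
  w ← 1.333349 + (0.14/6)·(k1 + 2k2 + 2k3 + k4) = 1.225888
w(0.28) ≈ 1.2259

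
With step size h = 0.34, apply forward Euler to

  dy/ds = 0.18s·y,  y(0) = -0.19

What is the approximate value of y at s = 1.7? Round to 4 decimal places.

Euler: y_{n+1} = y_n + h·f(s_n, y_n).
s=0.000000, y=-0.190000: f=0.000000 → y ← -0.190000 + 0.34·0.000000 = -0.190000
s=0.340000, y=-0.190000: f=-0.011628 → y ← -0.190000 + 0.34·(-0.011628) = -0.193954
s=0.680000, y=-0.193954: f=-0.023740 → y ← -0.193954 + 0.34·(-0.023740) = -0.202025
s=1.020000, y=-0.202025: f=-0.037092 → y ← -0.202025 + 0.34·(-0.037092) = -0.214636
s=1.360000, y=-0.214636: f=-0.052543 → y ← -0.214636 + 0.34·(-0.052543) = -0.232501
y(1.7) ≈ -0.2325

-0.2325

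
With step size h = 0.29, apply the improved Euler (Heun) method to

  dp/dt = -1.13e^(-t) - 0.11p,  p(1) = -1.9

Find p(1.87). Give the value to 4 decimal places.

-1.9566

Heun: k1 = f(t_n, p_n); k2 = f(t_n + h, p_n + h·k1); p_{n+1} = p_n + (h/2)·(k1 + k2).
t=1.000000, p=-1.900000:
  k1 = f(1.000000, -1.900000) = -0.206704
  k2 = f(1.290000, -1.959944) = -0.095462
  p ← -1.900000 + (0.29/2)·(-0.206704 + (-0.095462)) = -1.943814
t=1.290000, p=-1.943814:
  k1 = f(1.290000, -1.943814) = -0.097236
  k2 = f(1.580000, -1.972013) = -0.015830
  p ← -1.943814 + (0.29/2)·(-0.097236 + (-0.015830)) = -1.960209
t=1.580000, p=-1.960209:
  k1 = f(1.580000, -1.960209) = -0.017129
  k2 = f(1.870000, -1.965176) = 0.042010
  p ← -1.960209 + (0.29/2)·(-0.017129 + 0.042010) = -1.956601
p(1.87) ≈ -1.9566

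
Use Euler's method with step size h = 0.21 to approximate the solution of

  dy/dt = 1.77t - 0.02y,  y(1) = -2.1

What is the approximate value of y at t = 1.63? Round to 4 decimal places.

Euler: y_{n+1} = y_n + h·f(t_n, y_n).
t=1.000000, y=-2.100000: f=1.812000 → y ← -2.100000 + 0.21·1.812000 = -1.719480
t=1.210000, y=-1.719480: f=2.176090 → y ← -1.719480 + 0.21·2.176090 = -1.262501
t=1.420000, y=-1.262501: f=2.538650 → y ← -1.262501 + 0.21·2.538650 = -0.729385
y(1.63) ≈ -0.7294

-0.7294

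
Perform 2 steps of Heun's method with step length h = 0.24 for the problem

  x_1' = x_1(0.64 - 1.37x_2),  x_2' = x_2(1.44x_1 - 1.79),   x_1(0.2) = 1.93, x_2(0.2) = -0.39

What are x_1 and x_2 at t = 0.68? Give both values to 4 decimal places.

Heun on (x_1,x_2): k1 = f(t_n, state_n); k2 = f(t_n + h, state_n + h·k1); state_{n+1} = state_n + (h/2)·(k1 + k2).
0.200000: (1.930000, -0.390000)
  k1 = (2.266399, -0.385788)
  predictor → (2.473936, -0.482589)
  k2 = (3.218954, -0.855374)
  → (2.588242, -0.538939)
0.440000: (2.588242, -0.538939)
  k1 = (3.567496, -1.043963)
  predictor → (3.444441, -0.789490)
  k2 = (5.929957, -2.502681)
  → (3.727937, -0.964537)
(x_1(0.68), x_2(0.68)) ≈ (3.7279, -0.9645)

3.7279, -0.9645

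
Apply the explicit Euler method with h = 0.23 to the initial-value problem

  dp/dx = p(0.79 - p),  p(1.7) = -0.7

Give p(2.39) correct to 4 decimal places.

Euler: p_{n+1} = p_n + h·f(x_n, p_n).
x=1.700000, p=-0.700000: f=-1.043000 → p ← -0.700000 + 0.23·(-1.043000) = -0.939890
x=1.930000, p=-0.939890: f=-1.625906 → p ← -0.939890 + 0.23·(-1.625906) = -1.313848
x=2.160000, p=-1.313848: f=-2.764138 → p ← -1.313848 + 0.23·(-2.764138) = -1.949600
p(2.39) ≈ -1.9496

-1.9496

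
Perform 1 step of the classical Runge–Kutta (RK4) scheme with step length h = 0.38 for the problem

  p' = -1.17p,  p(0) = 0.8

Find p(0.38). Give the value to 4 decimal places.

0.5130

RK4: k1 = f(t_n, p_n); k2 = f(t_n + h/2, p_n + (h/2)·k1); k3 = f(t_n + h/2, p_n + (h/2)·k2); k4 = f(t_n + h, p_n + h·k3); p_{n+1} = p_n + (h/6)·(k1 + 2k2 + 2k3 + k4).
t=0.000000, p=0.800000:
  k1 = f(0.000000, 0.800000) = -0.936000
  k2 = f(0.190000, 0.622160) = -0.727927
  k3 = f(0.190000, 0.661694) = -0.774182
  k4 = f(0.380000, 0.505811) = -0.591799
  p ← 0.800000 + (0.38/6)·(k1 + 2k2 + 2k3 + k4) = 0.512972
p(0.38) ≈ 0.5130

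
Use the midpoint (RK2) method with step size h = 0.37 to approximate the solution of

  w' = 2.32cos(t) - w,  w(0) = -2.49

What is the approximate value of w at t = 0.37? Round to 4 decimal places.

-1.0542

Midpoint: k1 = f(t_n, w_n); k2 = f(t_n + h/2, w_n + (h/2)·k1); w_{n+1} = w_n + h·k2.
t=0.000000, w=-2.490000:
  k1 = f(0.000000, -2.490000) = 4.810000
  k2 = f(0.185000, -1.600150) = 3.880562
  w ← -2.490000 + 0.37·3.880562 = -1.054192
w(0.37) ≈ -1.0542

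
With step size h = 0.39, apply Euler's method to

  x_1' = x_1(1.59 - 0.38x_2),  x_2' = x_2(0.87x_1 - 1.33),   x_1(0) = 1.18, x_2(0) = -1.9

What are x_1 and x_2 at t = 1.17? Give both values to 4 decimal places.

Euler on (x_1,x_2): x_1_{n+1} = x_1_n + h·x_1', x_2_{n+1} = x_2_n + h·x_2'.
0.000000: (1.180000, -1.900000); f=(2.728160, 0.576460) → (2.243982, -1.675181)
0.390000: (2.243982, -1.675181); f=(4.996381, -1.042406) → (4.192571, -2.081719)
0.780000: (4.192571, -2.081719); f=(9.982734, -4.824460) → (8.085837, -3.963258)
(x_1(1.17), x_2(1.17)) ≈ (8.0858, -3.9633)

8.0858, -3.9633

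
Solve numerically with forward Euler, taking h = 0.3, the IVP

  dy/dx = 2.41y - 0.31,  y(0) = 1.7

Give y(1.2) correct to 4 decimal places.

Euler: y_{n+1} = y_n + h·f(x_n, y_n).
x=0.000000, y=1.700000: f=3.787000 → y ← 1.700000 + 0.3·3.787000 = 2.836100
x=0.300000, y=2.836100: f=6.525001 → y ← 2.836100 + 0.3·6.525001 = 4.793600
x=0.600000, y=4.793600: f=11.242577 → y ← 4.793600 + 0.3·11.242577 = 8.166373
x=0.900000, y=8.166373: f=19.370960 → y ← 8.166373 + 0.3·19.370960 = 13.977661
y(1.2) ≈ 13.9777

13.9777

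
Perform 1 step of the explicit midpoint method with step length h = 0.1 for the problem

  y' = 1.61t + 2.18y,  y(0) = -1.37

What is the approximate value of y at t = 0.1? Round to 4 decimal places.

Midpoint: k1 = f(t_n, y_n); k2 = f(t_n + h/2, y_n + (h/2)·k1); y_{n+1} = y_n + h·k2.
t=0.000000, y=-1.370000:
  k1 = f(0.000000, -1.370000) = -2.986600
  k2 = f(0.050000, -1.519330) = -3.231639
  y ← -1.370000 + 0.1·(-3.231639) = -1.693164
y(0.1) ≈ -1.6932

-1.6932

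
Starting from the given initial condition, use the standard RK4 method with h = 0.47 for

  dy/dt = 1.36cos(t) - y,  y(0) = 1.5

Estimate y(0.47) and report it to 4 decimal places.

1.4267

RK4: k1 = f(t_n, y_n); k2 = f(t_n + h/2, y_n + (h/2)·k1); k3 = f(t_n + h/2, y_n + (h/2)·k2); k4 = f(t_n + h, y_n + h·k3); y_{n+1} = y_n + (h/6)·(k1 + 2k2 + 2k3 + k4).
t=0.000000, y=1.500000:
  k1 = f(0.000000, 1.500000) = -0.140000
  k2 = f(0.235000, 1.467100) = -0.144480
  k3 = f(0.235000, 1.466047) = -0.143428
  k4 = f(0.470000, 1.432589) = -0.220056
  y ← 1.500000 + (0.47/6)·(k1 + 2k2 + 2k3 + k4) = 1.426690
y(0.47) ≈ 1.4267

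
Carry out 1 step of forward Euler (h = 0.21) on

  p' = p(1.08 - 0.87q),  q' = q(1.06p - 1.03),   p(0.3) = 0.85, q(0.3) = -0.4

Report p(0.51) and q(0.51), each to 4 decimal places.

1.1049, -0.3892

Euler on (p,q): p_{n+1} = p_n + h·p', q_{n+1} = q_n + h·q'.
0.300000: (0.850000, -0.400000); f=(1.213800, 0.051600) → (1.104898, -0.389164)
(p(0.51), q(0.51)) ≈ (1.1049, -0.3892)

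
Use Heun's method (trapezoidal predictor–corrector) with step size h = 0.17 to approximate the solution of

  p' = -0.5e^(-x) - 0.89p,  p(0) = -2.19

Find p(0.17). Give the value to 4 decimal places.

-1.9556

Heun: k1 = f(x_n, p_n); k2 = f(x_n + h, p_n + h·k1); p_{n+1} = p_n + (h/2)·(k1 + k2).
x=0.000000, p=-2.190000:
  k1 = f(0.000000, -2.190000) = 1.449100
  k2 = f(0.170000, -1.943653) = 1.308019
  p ← -2.190000 + (0.17/2)·(1.449100 + 1.308019) = -1.955645
p(0.17) ≈ -1.9556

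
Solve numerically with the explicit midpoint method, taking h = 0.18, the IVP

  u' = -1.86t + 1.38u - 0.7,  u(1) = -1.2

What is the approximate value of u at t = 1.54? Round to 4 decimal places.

-4.8808

Midpoint: k1 = f(t_n, u_n); k2 = f(t_n + h/2, u_n + (h/2)·k1); u_{n+1} = u_n + h·k2.
t=1.000000, u=-1.200000:
  k1 = f(1.000000, -1.200000) = -4.216000
  k2 = f(1.090000, -1.579440) = -4.907027
  u ← -1.200000 + 0.18·(-4.907027) = -2.083265
t=1.180000, u=-2.083265:
  k1 = f(1.180000, -2.083265) = -5.769706
  k2 = f(1.270000, -2.602538) = -6.653703
  u ← -2.083265 + 0.18·(-6.653703) = -3.280931
t=1.360000, u=-3.280931:
  k1 = f(1.360000, -3.280931) = -7.757285
  k2 = f(1.450000, -3.979087) = -8.888140
  u ← -3.280931 + 0.18·(-8.888140) = -4.880797
u(1.54) ≈ -4.8808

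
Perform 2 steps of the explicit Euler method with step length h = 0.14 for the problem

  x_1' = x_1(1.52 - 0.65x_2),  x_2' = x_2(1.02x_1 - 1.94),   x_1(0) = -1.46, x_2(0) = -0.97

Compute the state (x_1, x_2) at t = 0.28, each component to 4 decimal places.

Euler on (x_1,x_2): x_1_{n+1} = x_1_n + h·x_1', x_2_{n+1} = x_2_n + h·x_2'.
0.000000: (-1.460000, -0.970000); f=(-3.139730, 3.326324) → (-1.899562, -0.504315)
0.140000: (-1.899562, -0.504315); f=(-3.510020, 1.955507) → (-2.390965, -0.230544)
(x_1(0.28), x_2(0.28)) ≈ (-2.3910, -0.2305)

-2.3910, -0.2305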